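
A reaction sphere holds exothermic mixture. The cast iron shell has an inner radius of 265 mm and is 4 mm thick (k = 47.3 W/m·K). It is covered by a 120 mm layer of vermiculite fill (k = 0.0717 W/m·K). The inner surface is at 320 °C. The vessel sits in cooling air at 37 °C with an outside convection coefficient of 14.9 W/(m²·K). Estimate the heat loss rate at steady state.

Spherical conduction: R = (1/r_in − 1/r_out)/(4πk) per layer; series-sum.
R_cast iron shell = (1/0.265 − 1/0.269)/(4π×47.3) = 9.44×10^-5 K/W
R_vermiculite fill = (1/0.269 − 1/0.389)/(4π×0.0717) = 1.273 K/W
R_outer film = 1/(h·4πr_o²) = 1/(14.9×4π×0.389²) = 0.03529 K/W
R_total = 1.308 K/W
Q = ΔT/R_total = 283/1.308

Q ≈ 216 W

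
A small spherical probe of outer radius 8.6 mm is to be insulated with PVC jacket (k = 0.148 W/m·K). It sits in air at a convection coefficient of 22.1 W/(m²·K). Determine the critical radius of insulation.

r_cr ≈ 13.4 mm

For a sphere r_cr = 2k/h = 2×0.148/22.1
r_cr = 13.4 mm; since the bare radius (8.6 mm) is below r_cr, adding a thin layer of insulation will *increase* heat loss.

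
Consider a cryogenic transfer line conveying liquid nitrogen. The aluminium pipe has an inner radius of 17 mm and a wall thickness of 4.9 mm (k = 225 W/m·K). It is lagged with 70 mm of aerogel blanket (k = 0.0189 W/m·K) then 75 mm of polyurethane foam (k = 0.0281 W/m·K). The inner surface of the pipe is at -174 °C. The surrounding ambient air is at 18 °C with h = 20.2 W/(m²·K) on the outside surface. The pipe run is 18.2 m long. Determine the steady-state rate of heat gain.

Q ≈ 225 W

Treating each annulus and film as a series resistance:
R_aluminium pipe wall = ln(21.9/17)/(2π×225×18.2) = 9.844×10^-6 K/W
R_aerogel blanket = ln(91.9/21.9)/(2π×0.0189×18.2) = 0.6636 K/W
R_polyurethane foam = ln(166.9/91.9)/(2π×0.0281×18.2) = 0.1857 K/W
R_outer film = 1/(h_o·2πr_oL) = 1/(20.2×2π×0.1669×18.2) = 0.002594 K/W
R_total = 0.8519 K/W
Q = ΔT/R_total = 192/0.8519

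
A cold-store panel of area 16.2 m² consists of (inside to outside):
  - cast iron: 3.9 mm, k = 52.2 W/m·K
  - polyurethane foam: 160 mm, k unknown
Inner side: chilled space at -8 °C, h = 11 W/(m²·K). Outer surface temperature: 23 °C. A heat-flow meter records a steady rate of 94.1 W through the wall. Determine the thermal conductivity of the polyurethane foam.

Series thermal resistances:
R_inner film = 1/(h_i·A) = 1/(11×16.2) = 0.005612 K/W
R_cast iron = L/(kA) = 0.0039/(52.2×16.2) = 4.612×10^-6 K/W
Sum of known resistances R_other = 0.005616 K/W
Total R = ΔT/Q = 31/94.1 = 0.3294 K/W
R_polyurethane foam = R_total − R_other = 0.3238 K/W
k = L/(R·A) = 0.16/(0.3238×16.2)

k ≈ 0.0305 W/(m·K)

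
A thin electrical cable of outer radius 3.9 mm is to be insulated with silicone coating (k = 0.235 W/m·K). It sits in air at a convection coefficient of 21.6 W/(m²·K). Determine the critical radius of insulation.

For a cylinder r_cr = k/h = 0.235/21.6
r_cr = 10.9 mm; since the bare radius (3.9 mm) is below r_cr, adding a thin layer of insulation will *increase* heat loss.

r_cr ≈ 10.9 mm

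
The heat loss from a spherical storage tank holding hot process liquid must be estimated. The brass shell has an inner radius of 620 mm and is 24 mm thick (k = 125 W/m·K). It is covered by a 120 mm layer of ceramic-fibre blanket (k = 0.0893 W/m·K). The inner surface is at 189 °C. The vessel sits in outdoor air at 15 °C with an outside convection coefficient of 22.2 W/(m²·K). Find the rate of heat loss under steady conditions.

Each spherical layer contributes R = (1/r_i − 1/r_o)/(4πk):
R_brass shell = (1/0.62 − 1/0.644)/(4π×125) = 3.827×10^-5 K/W
R_ceramic-fibre blanket = (1/0.644 − 1/0.764)/(4π×0.0893) = 0.2173 K/W
R_outer film = 1/(h·4πr_o²) = 1/(22.2×4π×0.764²) = 0.006141 K/W
R_total = 0.2235 K/W
Q = ΔT/R_total = 174/0.2235

Q ≈ 778 W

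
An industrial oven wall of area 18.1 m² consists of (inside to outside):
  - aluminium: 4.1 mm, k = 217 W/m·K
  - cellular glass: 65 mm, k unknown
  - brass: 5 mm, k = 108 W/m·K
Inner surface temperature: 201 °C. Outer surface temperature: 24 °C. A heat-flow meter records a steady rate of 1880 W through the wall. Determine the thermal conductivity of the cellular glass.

Treating each layer as a thermal resistance in series:
R_aluminium = L/(kA) = 0.0041/(217×18.1) = 1.044×10^-6 K/W
R_brass = L/(kA) = 0.005/(108×18.1) = 2.558×10^-6 K/W
Sum of known resistances R_other = 3.602×10^-6 K/W
Total R = ΔT/Q = 177/1880 = 0.09415 K/W
R_cellular glass = R_total − R_other = 0.09415 K/W
k = L/(R·A) = 0.065/(0.09415×18.1)

k ≈ 0.0381 W/(m·K)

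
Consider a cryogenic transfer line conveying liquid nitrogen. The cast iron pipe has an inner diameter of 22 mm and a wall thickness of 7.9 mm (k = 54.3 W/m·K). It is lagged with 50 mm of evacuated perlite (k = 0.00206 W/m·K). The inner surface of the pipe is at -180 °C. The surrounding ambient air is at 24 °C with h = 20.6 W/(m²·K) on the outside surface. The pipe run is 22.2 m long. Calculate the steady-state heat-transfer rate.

Q ≈ 45.3 W

Treating each annulus and film as a series resistance:
R_cast iron pipe wall = ln(18.9/11)/(2π×54.3×22.2) = 7.146×10^-5 K/W
R_evacuated perlite = ln(68.9/18.9)/(2π×0.00206×22.2) = 4.502 K/W
R_outer film = 1/(h_o·2πr_oL) = 1/(20.6×2π×0.0689×22.2) = 0.005051 K/W
R_total = 4.507 K/W
Q = ΔT/R_total = 204/4.507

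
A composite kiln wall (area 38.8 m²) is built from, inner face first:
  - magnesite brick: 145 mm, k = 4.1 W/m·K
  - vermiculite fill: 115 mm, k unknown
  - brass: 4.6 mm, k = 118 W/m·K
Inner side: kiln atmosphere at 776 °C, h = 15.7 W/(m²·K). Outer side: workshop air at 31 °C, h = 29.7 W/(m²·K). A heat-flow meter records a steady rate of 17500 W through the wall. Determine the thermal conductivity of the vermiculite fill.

Series thermal resistances:
R_inner film = 1/(h_i·A) = 1/(15.7×38.8) = 0.001642 K/W
R_magnesite brick = L/(kA) = 0.145/(4.1×38.8) = 9.115×10^-4 K/W
R_brass = L/(kA) = 0.0046/(118×38.8) = 1.005×10^-6 K/W
R_outer film = 1/(h_o·A) = 1/(29.7×38.8) = 8.678×10^-4 K/W
Sum of known resistances R_other = 0.003422 K/W
Total R = ΔT/Q = 745/17500 = 0.04257 K/W
R_vermiculite fill = R_total − R_other = 0.03915 K/W
k = L/(R·A) = 0.115/(0.03915×38.8)

k ≈ 0.0757 W/(m·K)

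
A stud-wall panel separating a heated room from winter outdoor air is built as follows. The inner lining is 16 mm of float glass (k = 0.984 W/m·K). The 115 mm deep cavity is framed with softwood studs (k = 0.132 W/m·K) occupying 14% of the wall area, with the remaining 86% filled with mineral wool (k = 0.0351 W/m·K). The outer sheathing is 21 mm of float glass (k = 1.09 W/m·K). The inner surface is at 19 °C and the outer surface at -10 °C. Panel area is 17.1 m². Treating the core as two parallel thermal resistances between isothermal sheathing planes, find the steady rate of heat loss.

Q ≈ 207 W

Sheathing layers in series; stud and cavity paths in parallel between them.
R_inner = 0.016/(0.984×17.1) = 9.509×10^-4 K/W
R_stud  = 0.115/(0.132×0.14×17.1) = 0.3639 K/W
R_cav   = 0.115/(0.0351×0.86×17.1) = 0.2228 K/W
1/R_core = 1/R_stud + 1/R_cav → R_core = 0.1382 K/W
R_outer = 0.021/(1.09×17.1) = 0.001127 K/W
R_total = 0.1403 K/W
Q = ΔT/R_total = 29/0.1403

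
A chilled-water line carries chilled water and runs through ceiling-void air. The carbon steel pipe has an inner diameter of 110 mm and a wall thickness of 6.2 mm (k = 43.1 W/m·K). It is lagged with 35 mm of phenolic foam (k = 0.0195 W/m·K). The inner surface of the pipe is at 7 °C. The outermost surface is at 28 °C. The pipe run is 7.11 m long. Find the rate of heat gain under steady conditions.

Q ≈ 40.4 W

Cylindrical conduction, so R = ln(r₂/r₁)/(2πkL) per layer, in series:
R_carbon steel pipe wall = ln(61.2/55)/(2π×43.1×7.11) = 5.548×10^-5 K/W
R_phenolic foam = ln(96.2/61.2)/(2π×0.0195×7.11) = 0.5192 K/W
R_total = 0.5192 K/W
Q = ΔT/R_total = 21/0.5192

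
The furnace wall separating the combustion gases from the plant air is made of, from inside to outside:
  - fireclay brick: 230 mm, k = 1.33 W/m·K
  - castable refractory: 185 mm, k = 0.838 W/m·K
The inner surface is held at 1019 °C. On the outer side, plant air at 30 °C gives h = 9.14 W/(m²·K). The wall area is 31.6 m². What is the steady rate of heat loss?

Thermal resistances in series:
R_fireclay brick = L/(kA) = 0.23/(1.33×31.6) = 0.005473 K/W
R_castable refractory = L/(kA) = 0.185/(0.838×31.6) = 0.006986 K/W
R_outer film = 1/(h_o·A) = 1/(9.14×31.6) = 0.003462 K/W
R_total = 0.01592 K/W
Q = ΔT / R_total = 989 / 0.01592

Q ≈ 62100 W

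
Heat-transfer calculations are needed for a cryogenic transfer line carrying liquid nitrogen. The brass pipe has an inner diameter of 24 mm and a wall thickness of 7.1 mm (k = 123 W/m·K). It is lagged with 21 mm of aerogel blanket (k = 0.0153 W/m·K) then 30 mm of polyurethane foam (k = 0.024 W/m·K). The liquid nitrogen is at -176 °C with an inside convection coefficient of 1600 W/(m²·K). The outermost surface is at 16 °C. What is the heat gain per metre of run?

Cylindrical conduction, so R = ln(r₂/r₁)/(2πkL) per layer, in series:
R_inner film = 1/(h_i·2πr₁L) = 1/(1600×2π×0.012×1) = 0.008289 K/W
R_brass pipe wall = ln(19.1/12)/(2π×123×1) = 6.014×10^-4 K/W
R_aerogel blanket = ln(40.1/19.1)/(2π×0.0153×1) = 7.715 K/W
R_polyurethane foam = ln(70.1/40.1)/(2π×0.024×1) = 3.704 K/W
R_total = 11.43 K/W
Q = ΔT/R_total = 192/11.43

q′ ≈ 16.8 W/m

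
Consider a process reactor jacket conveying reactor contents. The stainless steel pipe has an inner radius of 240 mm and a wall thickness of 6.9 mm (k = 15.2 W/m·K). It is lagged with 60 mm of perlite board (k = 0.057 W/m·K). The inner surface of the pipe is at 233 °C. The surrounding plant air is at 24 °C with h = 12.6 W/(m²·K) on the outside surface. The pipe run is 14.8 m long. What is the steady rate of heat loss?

Q ≈ 4770 W

For a radial system each layer contributes R = ln(r_out/r_in)/(2πkL); films add R = 1/(hA).
R_stainless steel pipe wall = ln(246.9/240)/(2π×15.2×14.8) = 2.005×10^-5 K/W
R_perlite board = ln(306.9/246.9)/(2π×0.057×14.8) = 0.04104 K/W
R_outer film = 1/(h_o·2πr_oL) = 1/(12.6×2π×0.3069×14.8) = 0.002781 K/W
R_total = 0.04384 K/W
Q = ΔT/R_total = 209/0.04384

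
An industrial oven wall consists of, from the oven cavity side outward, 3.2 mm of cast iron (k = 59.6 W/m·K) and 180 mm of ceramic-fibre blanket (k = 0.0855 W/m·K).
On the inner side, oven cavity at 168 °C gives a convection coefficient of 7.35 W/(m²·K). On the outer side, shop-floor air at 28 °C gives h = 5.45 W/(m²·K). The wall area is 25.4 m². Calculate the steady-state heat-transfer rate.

Q ≈ 1470 W

Model the wall as resistances in series:
R_inner film = 1/(h_i·A) = 1/(7.35×25.4) = 0.005356 K/W
R_cast iron = L/(kA) = 0.0032/(59.6×25.4) = 2.114×10^-6 K/W
R_ceramic-fibre blanket = L/(kA) = 0.18/(0.0855×25.4) = 0.08288 K/W
R_outer film = 1/(h_o·A) = 1/(5.45×25.4) = 0.007224 K/W
R_total = 0.09547 K/W
Q = ΔT / R_total = 140 / 0.09547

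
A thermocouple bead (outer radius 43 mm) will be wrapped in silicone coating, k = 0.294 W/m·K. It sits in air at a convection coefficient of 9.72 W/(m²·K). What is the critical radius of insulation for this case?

r_cr ≈ 60.5 mm

For a sphere r_cr = 2k/h = 2×0.294/9.72
r_cr = 60.5 mm; since the bare radius (43 mm) is below r_cr, adding a thin layer of insulation will *increase* heat loss.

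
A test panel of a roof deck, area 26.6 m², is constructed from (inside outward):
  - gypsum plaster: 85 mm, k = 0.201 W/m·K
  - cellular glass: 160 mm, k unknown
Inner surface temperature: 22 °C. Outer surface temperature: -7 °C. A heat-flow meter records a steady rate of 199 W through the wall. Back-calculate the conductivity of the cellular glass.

Treating each layer as a thermal resistance in series:
R_gypsum plaster = L/(kA) = 0.085/(0.201×26.6) = 0.0159 K/W
Sum of known resistances R_other = 0.0159 K/W
Total R = ΔT/Q = 29/199 = 0.1457 K/W
R_cellular glass = R_total − R_other = 0.1298 K/W
k = L/(R·A) = 0.16/(0.1298×26.6)

k ≈ 0.0463 W/(m·K)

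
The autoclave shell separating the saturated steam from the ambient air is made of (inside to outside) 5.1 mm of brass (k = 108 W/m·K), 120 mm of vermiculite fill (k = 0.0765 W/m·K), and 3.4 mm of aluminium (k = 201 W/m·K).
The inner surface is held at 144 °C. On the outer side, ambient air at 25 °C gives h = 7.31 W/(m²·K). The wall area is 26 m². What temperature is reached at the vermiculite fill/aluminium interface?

Treating each layer as a thermal resistance in series:
R_brass = L/(kA) = 0.0051/(108×26) = 1.816×10^-6 K/W
R_vermiculite fill = L/(kA) = 0.12/(0.0765×26) = 0.06033 K/W
R_aluminium = L/(kA) = 0.0034/(201×26) = 6.506×10^-7 K/W
R_outer film = 1/(h_o·A) = 1/(7.31×26) = 0.005261 K/W
R_total = 0.0656 K/W;  Q = ΔT/R_total = 119/0.0656 = 1814 W
T_interface = T_inner − Q·ΣR(inner→interface) = 144 − 1810×0.06033

T ≈ 34.5 °C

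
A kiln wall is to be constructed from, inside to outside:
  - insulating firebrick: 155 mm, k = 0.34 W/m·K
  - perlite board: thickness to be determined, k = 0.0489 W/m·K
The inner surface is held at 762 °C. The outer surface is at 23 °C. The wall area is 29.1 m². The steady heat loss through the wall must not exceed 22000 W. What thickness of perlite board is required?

Treating each layer as a thermal resistance in series:
R_insulating firebrick = L/(kA) = 0.155/(0.34×29.1) = 0.01567 K/W
Sum of the known resistances R_other = 0.01567 K/W
Required total resistance R_tot = ΔT/Q_allow = 739/22000 = 0.03359 K/W
R_perlite board = R_tot − R_other = 0.01792 K/W
L = R·k·A = 0.01792×0.0489×29.1

L ≈ 25.5 mm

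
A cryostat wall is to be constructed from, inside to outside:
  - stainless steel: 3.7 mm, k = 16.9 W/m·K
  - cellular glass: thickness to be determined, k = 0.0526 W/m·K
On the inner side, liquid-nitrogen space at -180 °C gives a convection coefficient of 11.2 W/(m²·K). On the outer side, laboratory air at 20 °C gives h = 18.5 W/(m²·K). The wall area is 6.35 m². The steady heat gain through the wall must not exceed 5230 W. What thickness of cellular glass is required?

L ≈ 5.22 mm

Model the wall as resistances in series:
R_inner film = 1/(h_i·A) = 1/(11.2×6.35) = 0.01406 K/W
R_stainless steel = L/(kA) = 0.0037/(16.9×6.35) = 3.448×10^-5 K/W
R_outer film = 1/(h_o·A) = 1/(18.5×6.35) = 0.008512 K/W
Sum of the known resistances R_other = 0.02261 K/W
Required total resistance R_tot = ΔT/Q_allow = 200/5230 = 0.03824 K/W
R_cellular glass = R_tot − R_other = 0.01563 K/W
L = R·k·A = 0.01563×0.0526×6.35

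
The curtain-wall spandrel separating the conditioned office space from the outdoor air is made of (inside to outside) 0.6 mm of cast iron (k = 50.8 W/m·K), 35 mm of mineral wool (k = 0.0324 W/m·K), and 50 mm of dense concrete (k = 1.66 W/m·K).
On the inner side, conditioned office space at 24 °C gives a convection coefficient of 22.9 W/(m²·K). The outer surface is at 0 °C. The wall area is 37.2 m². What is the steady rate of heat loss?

Q ≈ 774 W

Using the resistance-network approach (series):
R_inner film = 1/(h_i·A) = 1/(22.9×37.2) = 0.001174 K/W
R_cast iron = L/(kA) = 0.0006/(50.8×37.2) = 3.175×10^-7 K/W
R_mineral wool = L/(kA) = 0.035/(0.0324×37.2) = 0.02904 K/W
R_dense concrete = L/(kA) = 0.05/(1.66×37.2) = 8.097×10^-4 K/W
R_total = 0.03102 K/W
Q = ΔT / R_total = 24 / 0.03102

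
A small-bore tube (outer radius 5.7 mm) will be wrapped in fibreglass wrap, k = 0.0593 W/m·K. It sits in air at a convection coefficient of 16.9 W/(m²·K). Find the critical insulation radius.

r_cr ≈ 3.51 mm

For a cylinder r_cr = k/h = 0.0593/16.9
r_cr = 3.51 mm; since the bare radius (5.7 mm) is above r_cr, any added insulation will reduce heat loss.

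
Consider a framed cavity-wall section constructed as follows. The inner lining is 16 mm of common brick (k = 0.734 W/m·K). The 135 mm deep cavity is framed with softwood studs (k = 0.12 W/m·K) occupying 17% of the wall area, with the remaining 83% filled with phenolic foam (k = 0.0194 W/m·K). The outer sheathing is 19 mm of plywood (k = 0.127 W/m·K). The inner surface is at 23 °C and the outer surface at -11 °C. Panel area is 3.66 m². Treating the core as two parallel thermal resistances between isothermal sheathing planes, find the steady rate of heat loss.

Sheathing layers in series; stud and cavity paths in parallel between them.
R_inner = 0.016/(0.734×3.66) = 0.005956 K/W
R_stud  = 0.135/(0.12×0.17×3.66) = 1.808 K/W
R_cav   = 0.135/(0.0194×0.83×3.66) = 2.291 K/W
1/R_core = 1/R_stud + 1/R_cav → R_core = 1.01 K/W
R_outer = 0.019/(0.127×3.66) = 0.04088 K/W
R_total = 1.057 K/W
Q = ΔT/R_total = 34/1.057

Q ≈ 32.2 W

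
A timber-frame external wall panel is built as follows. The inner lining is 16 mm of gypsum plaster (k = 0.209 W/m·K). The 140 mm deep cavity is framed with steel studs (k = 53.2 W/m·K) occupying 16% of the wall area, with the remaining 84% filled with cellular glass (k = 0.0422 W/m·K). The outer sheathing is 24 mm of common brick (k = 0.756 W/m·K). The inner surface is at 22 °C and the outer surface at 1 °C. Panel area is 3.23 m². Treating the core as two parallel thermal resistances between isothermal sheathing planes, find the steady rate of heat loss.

Q ≈ 544 W

Sheathing layers in series; stud and cavity paths in parallel between them.
R_inner = 0.016/(0.209×3.23) = 0.0237 K/W
R_stud  = 0.14/(53.2×0.16×3.23) = 0.005092 K/W
R_cav   = 0.14/(0.0422×0.84×3.23) = 1.223 K/W
1/R_core = 1/R_stud + 1/R_cav → R_core = 0.005071 K/W
R_outer = 0.024/(0.756×3.23) = 0.009828 K/W
R_total = 0.0386 K/W
Q = ΔT/R_total = 21/0.0386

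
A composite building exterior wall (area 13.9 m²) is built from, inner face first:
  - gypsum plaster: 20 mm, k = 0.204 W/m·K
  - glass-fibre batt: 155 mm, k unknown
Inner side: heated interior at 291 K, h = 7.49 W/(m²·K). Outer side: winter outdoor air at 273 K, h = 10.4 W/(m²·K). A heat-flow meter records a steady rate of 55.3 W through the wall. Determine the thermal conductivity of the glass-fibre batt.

k ≈ 0.0369 W/(m·K)

Using the resistance-network approach (series):
R_inner film = 1/(h_i·A) = 1/(7.49×13.9) = 0.009605 K/W
R_gypsum plaster = L/(kA) = 0.02/(0.204×13.9) = 0.007053 K/W
R_outer film = 1/(h_o·A) = 1/(10.4×13.9) = 0.006918 K/W
Sum of known resistances R_other = 0.02358 K/W
Total R = ΔT/Q = 18/55.3 = 0.3255 K/W
R_glass-fibre batt = R_total − R_other = 0.3019 K/W
k = L/(R·A) = 0.155/(0.3019×13.9)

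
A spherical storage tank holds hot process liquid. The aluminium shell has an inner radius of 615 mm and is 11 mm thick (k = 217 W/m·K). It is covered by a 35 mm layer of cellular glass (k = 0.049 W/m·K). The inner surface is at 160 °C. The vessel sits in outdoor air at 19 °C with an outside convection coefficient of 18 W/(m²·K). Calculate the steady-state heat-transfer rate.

Q ≈ 956 W

Radial (spherical) resistances in series:
R_aluminium shell = (1/0.615 − 1/0.626)/(4π×217) = 1.048×10^-5 K/W
R_cellular glass = (1/0.626 − 1/0.661)/(4π×0.049) = 0.1374 K/W
R_outer film = 1/(h·4πr_o²) = 1/(18×4π×0.661²) = 0.01012 K/W
R_total = 0.1475 K/W
Q = ΔT/R_total = 141/0.1475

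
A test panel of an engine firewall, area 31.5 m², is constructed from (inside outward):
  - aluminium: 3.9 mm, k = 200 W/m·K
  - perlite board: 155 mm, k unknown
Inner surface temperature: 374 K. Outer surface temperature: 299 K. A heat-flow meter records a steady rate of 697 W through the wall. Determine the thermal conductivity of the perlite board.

Series thermal resistances:
R_aluminium = L/(kA) = 0.0039/(200×31.5) = 6.19×10^-7 K/W
Sum of known resistances R_other = 6.19×10^-7 K/W
Total R = ΔT/Q = 75/697 = 0.1076 K/W
R_perlite board = R_total − R_other = 0.1076 K/W
k = L/(R·A) = 0.155/(0.1076×31.5)

k ≈ 0.0457 W/(m·K)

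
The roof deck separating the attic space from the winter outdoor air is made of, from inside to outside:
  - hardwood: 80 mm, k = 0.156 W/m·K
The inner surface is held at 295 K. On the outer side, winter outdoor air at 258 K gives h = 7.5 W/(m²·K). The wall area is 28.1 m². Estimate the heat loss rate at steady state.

Q ≈ 1610 W

Treating each layer as a thermal resistance in series:
R_hardwood = L/(kA) = 0.08/(0.156×28.1) = 0.01825 K/W
R_outer film = 1/(h_o·A) = 1/(7.5×28.1) = 0.004745 K/W
R_total = 0.02299 K/W
Q = ΔT / R_total = 37 / 0.02299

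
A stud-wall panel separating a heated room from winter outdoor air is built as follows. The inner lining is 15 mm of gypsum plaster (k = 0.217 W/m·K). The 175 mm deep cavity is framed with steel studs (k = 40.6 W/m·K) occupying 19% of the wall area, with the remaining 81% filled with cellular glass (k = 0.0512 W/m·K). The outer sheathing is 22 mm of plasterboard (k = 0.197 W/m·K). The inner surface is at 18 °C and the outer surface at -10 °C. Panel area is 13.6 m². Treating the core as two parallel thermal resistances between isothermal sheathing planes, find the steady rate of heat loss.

Q ≈ 1870 W

Sheathing layers in series; stud and cavity paths in parallel between them.
R_inner = 0.015/(0.217×13.6) = 0.005083 K/W
R_stud  = 0.175/(40.6×0.19×13.6) = 0.001668 K/W
R_cav   = 0.175/(0.0512×0.81×13.6) = 0.3103 K/W
1/R_core = 1/R_stud + 1/R_cav → R_core = 0.001659 K/W
R_outer = 0.022/(0.197×13.6) = 0.008211 K/W
R_total = 0.01495 K/W
Q = ΔT/R_total = 28/0.01495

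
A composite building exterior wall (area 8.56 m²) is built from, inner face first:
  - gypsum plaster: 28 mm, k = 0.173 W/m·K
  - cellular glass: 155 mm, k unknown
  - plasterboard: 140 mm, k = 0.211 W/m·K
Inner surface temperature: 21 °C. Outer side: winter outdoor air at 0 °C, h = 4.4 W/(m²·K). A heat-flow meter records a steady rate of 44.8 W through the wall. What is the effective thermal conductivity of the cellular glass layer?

k ≈ 0.0524 W/(m·K)

Model the wall as resistances in series:
R_gypsum plaster = L/(kA) = 0.028/(0.173×8.56) = 0.01891 K/W
R_plasterboard = L/(kA) = 0.14/(0.211×8.56) = 0.07751 K/W
R_outer film = 1/(h_o·A) = 1/(4.4×8.56) = 0.02655 K/W
Sum of known resistances R_other = 0.123 K/W
Total R = ΔT/Q = 21/44.8 = 0.4688 K/W
R_cellular glass = R_total − R_other = 0.3458 K/W
k = L/(R·A) = 0.155/(0.3458×8.56)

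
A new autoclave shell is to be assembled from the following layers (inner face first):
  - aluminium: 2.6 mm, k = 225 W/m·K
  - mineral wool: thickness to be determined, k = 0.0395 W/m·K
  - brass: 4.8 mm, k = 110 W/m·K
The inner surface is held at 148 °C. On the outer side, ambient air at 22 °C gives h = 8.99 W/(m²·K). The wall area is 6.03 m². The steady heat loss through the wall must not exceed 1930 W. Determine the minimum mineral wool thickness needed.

L ≈ 11.2 mm

Model the wall as resistances in series:
R_aluminium = L/(kA) = 0.0026/(225×6.03) = 1.916×10^-6 K/W
R_brass = L/(kA) = 0.0048/(110×6.03) = 7.237×10^-6 K/W
R_outer film = 1/(h_o·A) = 1/(8.99×6.03) = 0.01845 K/W
Sum of the known resistances R_other = 0.01846 K/W
Required total resistance R_tot = ΔT/Q_allow = 126/1930 = 0.06528 K/W
R_mineral wool = R_tot − R_other = 0.04683 K/W
L = R·k·A = 0.04683×0.0395×6.03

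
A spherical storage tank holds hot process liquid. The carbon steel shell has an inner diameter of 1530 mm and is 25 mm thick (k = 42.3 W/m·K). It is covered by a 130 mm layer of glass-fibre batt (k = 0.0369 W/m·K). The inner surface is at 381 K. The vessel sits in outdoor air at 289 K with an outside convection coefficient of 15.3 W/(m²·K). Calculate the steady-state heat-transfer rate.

Q ≈ 235 W

Radial (spherical) resistances in series:
R_carbon steel shell = (1/0.765 − 1/0.79)/(4π×42.3) = 7.782×10^-5 K/W
R_glass-fibre batt = (1/0.79 − 1/0.92)/(4π×0.0369) = 0.3857 K/W
R_outer film = 1/(h·4πr_o²) = 1/(15.3×4π×0.92²) = 0.006145 K/W
R_total = 0.392 K/W
Q = ΔT/R_total = 92/0.392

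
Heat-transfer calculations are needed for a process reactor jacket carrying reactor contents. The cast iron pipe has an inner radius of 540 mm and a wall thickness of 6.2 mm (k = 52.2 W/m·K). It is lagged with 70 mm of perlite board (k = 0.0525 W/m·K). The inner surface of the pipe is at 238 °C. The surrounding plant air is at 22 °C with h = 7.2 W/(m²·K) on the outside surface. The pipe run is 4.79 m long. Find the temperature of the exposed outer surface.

Per-layer cylindrical resistances, series-summed:
R_cast iron pipe wall = ln(546.2/540)/(2π×52.2×4.79) = 7.267×10^-6 K/W
R_perlite board = ln(616.2/546.2)/(2π×0.0525×4.79) = 0.07632 K/W
R_outer film = 1/(h_o·2πr_oL) = 1/(7.2×2π×0.6162×4.79) = 0.007489 K/W
R_total = 0.08381 K/W
Q = ΔT/R_total = 216/0.08381
Q = 2580 W
T_interface = T_inner − Q·ΣR(inner→interface) = 238 − 2580×0.07632

T ≈ 41.3 °C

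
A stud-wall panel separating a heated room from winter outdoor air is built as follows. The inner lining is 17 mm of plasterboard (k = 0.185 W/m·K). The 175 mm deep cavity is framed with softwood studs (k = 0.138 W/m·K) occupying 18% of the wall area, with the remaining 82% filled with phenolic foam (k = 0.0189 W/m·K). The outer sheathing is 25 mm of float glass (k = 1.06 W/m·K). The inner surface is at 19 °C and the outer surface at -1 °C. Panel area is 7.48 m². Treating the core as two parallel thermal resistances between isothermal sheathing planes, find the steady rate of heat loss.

Sheathing layers in series; stud and cavity paths in parallel between them.
R_inner = 0.017/(0.185×7.48) = 0.01229 K/W
R_stud  = 0.175/(0.138×0.18×7.48) = 0.9419 K/W
R_cav   = 0.175/(0.0189×0.82×7.48) = 1.51 K/W
1/R_core = 1/R_stud + 1/R_cav → R_core = 0.58 K/W
R_outer = 0.025/(1.06×7.48) = 0.003153 K/W
R_total = 0.5954 K/W
Q = ΔT/R_total = 20/0.5954

Q ≈ 33.6 W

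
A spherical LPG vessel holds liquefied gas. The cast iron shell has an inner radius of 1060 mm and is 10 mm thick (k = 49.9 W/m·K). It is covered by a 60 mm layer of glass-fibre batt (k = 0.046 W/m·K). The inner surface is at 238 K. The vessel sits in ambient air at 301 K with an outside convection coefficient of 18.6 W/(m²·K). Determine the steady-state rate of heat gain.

Spherical conduction: R = (1/r_in − 1/r_out)/(4πk) per layer; series-sum.
R_cast iron shell = (1/1.06 − 1/1.07)/(4π×49.9) = 1.406×10^-5 K/W
R_glass-fibre batt = (1/1.07 − 1/1.13)/(4π×0.046) = 0.08585 K/W
R_outer film = 1/(h·4πr_o²) = 1/(18.6×4π×1.13²) = 0.003351 K/W
R_total = 0.08921 K/W
Q = ΔT/R_total = 63/0.08921

Q ≈ 706 W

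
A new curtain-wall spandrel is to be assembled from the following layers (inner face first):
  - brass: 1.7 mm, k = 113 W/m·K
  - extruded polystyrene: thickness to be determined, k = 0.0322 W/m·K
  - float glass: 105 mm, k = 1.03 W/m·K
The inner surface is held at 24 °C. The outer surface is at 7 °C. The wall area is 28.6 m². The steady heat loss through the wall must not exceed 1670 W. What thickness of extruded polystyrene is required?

L ≈ 6.09 mm

Using the resistance-network approach (series):
R_brass = L/(kA) = 0.0017/(113×28.6) = 5.26×10^-7 K/W
R_float glass = L/(kA) = 0.105/(1.03×28.6) = 0.003564 K/W
Sum of the known resistances R_other = 0.003565 K/W
Required total resistance R_tot = ΔT/Q_allow = 17/1670 = 0.01018 K/W
R_extruded polystyrene = R_tot − R_other = 0.006615 K/W
L = R·k·A = 0.006615×0.0322×28.6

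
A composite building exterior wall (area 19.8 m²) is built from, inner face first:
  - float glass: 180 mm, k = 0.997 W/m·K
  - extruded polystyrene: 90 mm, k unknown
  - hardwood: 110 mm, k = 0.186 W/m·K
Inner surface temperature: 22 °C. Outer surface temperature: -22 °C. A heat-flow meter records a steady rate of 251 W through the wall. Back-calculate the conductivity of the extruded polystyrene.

Using the resistance-network approach (series):
R_float glass = L/(kA) = 0.18/(0.997×19.8) = 0.009118 K/W
R_hardwood = L/(kA) = 0.11/(0.186×19.8) = 0.02987 K/W
Sum of known resistances R_other = 0.03899 K/W
Total R = ΔT/Q = 44/251 = 0.1753 K/W
R_extruded polystyrene = R_total − R_other = 0.1363 K/W
k = L/(R·A) = 0.09/(0.1363×19.8)

k ≈ 0.0333 W/(m·K)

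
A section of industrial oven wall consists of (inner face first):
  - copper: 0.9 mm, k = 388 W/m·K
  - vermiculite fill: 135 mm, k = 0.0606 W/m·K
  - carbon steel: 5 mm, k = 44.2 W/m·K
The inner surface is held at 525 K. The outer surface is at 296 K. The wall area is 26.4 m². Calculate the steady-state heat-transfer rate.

Q ≈ 2710 W

Series thermal resistances:
R_copper = L/(kA) = 0.0009/(388×26.4) = 8.786×10^-8 K/W
R_vermiculite fill = L/(kA) = 0.135/(0.0606×26.4) = 0.08438 K/W
R_carbon steel = L/(kA) = 0.005/(44.2×26.4) = 4.285×10^-6 K/W
R_total = 0.08439 K/W
Q = ΔT / R_total = 229 / 0.08439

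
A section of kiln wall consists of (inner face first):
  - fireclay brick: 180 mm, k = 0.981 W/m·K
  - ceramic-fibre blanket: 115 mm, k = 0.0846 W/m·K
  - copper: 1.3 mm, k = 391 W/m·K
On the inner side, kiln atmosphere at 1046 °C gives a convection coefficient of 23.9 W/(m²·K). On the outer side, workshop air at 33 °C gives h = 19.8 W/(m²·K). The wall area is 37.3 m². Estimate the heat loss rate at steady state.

Q ≈ 23100 W

Treating each layer as a thermal resistance in series:
R_inner film = 1/(h_i·A) = 1/(23.9×37.3) = 0.001122 K/W
R_fireclay brick = L/(kA) = 0.18/(0.981×37.3) = 0.004919 K/W
R_ceramic-fibre blanket = L/(kA) = 0.115/(0.0846×37.3) = 0.03644 K/W
R_copper = L/(kA) = 0.0013/(391×37.3) = 8.914×10^-8 K/W
R_outer film = 1/(h_o·A) = 1/(19.8×37.3) = 0.001354 K/W
R_total = 0.04384 K/W
Q = ΔT / R_total = 1013 / 0.04384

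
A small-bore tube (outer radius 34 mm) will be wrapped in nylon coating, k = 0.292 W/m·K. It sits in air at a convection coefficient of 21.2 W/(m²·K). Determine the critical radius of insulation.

r_cr ≈ 13.8 mm

For a cylinder r_cr = k/h = 0.292/21.2
r_cr = 13.8 mm; since the bare radius (34 mm) is above r_cr, any added insulation will reduce heat loss.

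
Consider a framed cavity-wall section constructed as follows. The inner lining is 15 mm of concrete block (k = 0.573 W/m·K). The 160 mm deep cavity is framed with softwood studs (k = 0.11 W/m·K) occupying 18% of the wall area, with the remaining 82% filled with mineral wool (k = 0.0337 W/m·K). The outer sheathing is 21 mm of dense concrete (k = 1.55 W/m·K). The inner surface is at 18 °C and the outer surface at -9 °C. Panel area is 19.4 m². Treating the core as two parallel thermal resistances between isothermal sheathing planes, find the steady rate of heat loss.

Q ≈ 153 W

Sheathing layers in series; stud and cavity paths in parallel between them.
R_inner = 0.015/(0.573×19.4) = 0.001349 K/W
R_stud  = 0.16/(0.11×0.18×19.4) = 0.4165 K/W
R_cav   = 0.16/(0.0337×0.82×19.4) = 0.2985 K/W
1/R_core = 1/R_stud + 1/R_cav → R_core = 0.1739 K/W
R_outer = 0.021/(1.55×19.4) = 6.984×10^-4 K/W
R_total = 0.1759 K/W
Q = ΔT/R_total = 27/0.1759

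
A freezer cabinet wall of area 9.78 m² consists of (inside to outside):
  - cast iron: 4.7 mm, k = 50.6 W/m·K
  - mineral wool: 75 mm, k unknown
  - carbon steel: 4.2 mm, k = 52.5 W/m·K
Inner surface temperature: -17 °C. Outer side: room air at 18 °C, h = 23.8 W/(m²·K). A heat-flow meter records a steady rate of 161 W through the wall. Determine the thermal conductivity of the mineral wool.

k ≈ 0.036 W/(m·K)

Using the resistance-network approach (series):
R_cast iron = L/(kA) = 0.0047/(50.6×9.78) = 9.497×10^-6 K/W
R_carbon steel = L/(kA) = 0.0042/(52.5×9.78) = 8.18×10^-6 K/W
R_outer film = 1/(h_o·A) = 1/(23.8×9.78) = 0.004296 K/W
Sum of known resistances R_other = 0.004314 K/W
Total R = ΔT/Q = 35/161 = 0.2174 K/W
R_mineral wool = R_total − R_other = 0.2131 K/W
k = L/(R·A) = 0.075/(0.2131×9.78)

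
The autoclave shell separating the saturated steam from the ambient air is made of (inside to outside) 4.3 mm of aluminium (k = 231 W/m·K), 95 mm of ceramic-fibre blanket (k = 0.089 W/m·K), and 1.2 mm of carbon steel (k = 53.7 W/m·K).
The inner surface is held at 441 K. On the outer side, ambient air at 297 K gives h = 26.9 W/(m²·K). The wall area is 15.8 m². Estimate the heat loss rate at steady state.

Thermal resistances in series:
R_aluminium = L/(kA) = 0.0043/(231×15.8) = 1.178×10^-6 K/W
R_ceramic-fibre blanket = L/(kA) = 0.095/(0.089×15.8) = 0.06756 K/W
R_carbon steel = L/(kA) = 0.0012/(53.7×15.8) = 1.414×10^-6 K/W
R_outer film = 1/(h_o·A) = 1/(26.9×15.8) = 0.002353 K/W
R_total = 0.06991 K/W
Q = ΔT / R_total = 144 / 0.06991

Q ≈ 2060 W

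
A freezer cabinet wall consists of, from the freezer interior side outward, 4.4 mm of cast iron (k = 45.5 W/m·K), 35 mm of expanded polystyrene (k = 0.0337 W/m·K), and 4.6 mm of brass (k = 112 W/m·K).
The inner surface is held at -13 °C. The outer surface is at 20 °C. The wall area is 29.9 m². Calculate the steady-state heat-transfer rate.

Model the wall as resistances in series:
R_cast iron = L/(kA) = 0.0044/(45.5×29.9) = 3.234×10^-6 K/W
R_expanded polystyrene = L/(kA) = 0.035/(0.0337×29.9) = 0.03473 K/W
R_brass = L/(kA) = 0.0046/(112×29.9) = 1.374×10^-6 K/W
R_total = 0.03474 K/W
Q = ΔT / R_total = 33 / 0.03474

Q ≈ 950 W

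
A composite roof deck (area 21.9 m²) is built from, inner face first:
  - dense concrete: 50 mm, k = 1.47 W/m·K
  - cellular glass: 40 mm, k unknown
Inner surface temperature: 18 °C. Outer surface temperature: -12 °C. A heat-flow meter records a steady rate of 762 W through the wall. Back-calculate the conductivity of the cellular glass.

k ≈ 0.0483 W/(m·K)

Series thermal resistances:
R_dense concrete = L/(kA) = 0.05/(1.47×21.9) = 0.001553 K/W
Sum of known resistances R_other = 0.001553 K/W
Total R = ΔT/Q = 30/762 = 0.03937 K/W
R_cellular glass = R_total − R_other = 0.03782 K/W
k = L/(R·A) = 0.04/(0.03782×21.9)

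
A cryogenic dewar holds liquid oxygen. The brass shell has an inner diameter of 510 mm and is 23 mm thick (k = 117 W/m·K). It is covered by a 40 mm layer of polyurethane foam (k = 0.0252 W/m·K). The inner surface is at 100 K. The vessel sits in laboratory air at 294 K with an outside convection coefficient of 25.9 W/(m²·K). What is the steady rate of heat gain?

For a spherical shell R = (1/r₁ − 1/r₂)/(4πk); film R = 1/(h·4πr²). In series:
R_brass shell = (1/0.255 − 1/0.278)/(4π×117) = 2.207×10^-4 K/W
R_polyurethane foam = (1/0.278 − 1/0.318)/(4π×0.0252) = 1.429 K/W
R_outer film = 1/(h·4πr_o²) = 1/(25.9×4π×0.318²) = 0.03038 K/W
R_total = 1.459 K/W
Q = ΔT/R_total = 194/1.459

Q ≈ 133 W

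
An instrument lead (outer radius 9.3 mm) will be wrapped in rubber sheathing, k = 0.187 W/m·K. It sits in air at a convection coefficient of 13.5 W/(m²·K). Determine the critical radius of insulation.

r_cr ≈ 13.9 mm

For a cylinder r_cr = k/h = 0.187/13.5
r_cr = 13.9 mm; since the bare radius (9.3 mm) is below r_cr, adding a thin layer of insulation will *increase* heat loss.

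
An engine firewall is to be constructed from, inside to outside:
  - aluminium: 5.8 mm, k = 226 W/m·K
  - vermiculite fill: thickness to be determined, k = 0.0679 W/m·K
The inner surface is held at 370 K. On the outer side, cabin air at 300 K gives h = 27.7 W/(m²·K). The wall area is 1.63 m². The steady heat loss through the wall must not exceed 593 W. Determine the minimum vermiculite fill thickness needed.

Treating each layer as a thermal resistance in series:
R_aluminium = L/(kA) = 0.0058/(226×1.63) = 1.574×10^-5 K/W
R_outer film = 1/(h_o·A) = 1/(27.7×1.63) = 0.02215 K/W
Sum of the known resistances R_other = 0.02216 K/W
Required total resistance R_tot = ΔT/Q_allow = 70/593 = 0.118 K/W
R_vermiculite fill = R_tot − R_other = 0.09588 K/W
L = R·k·A = 0.09588×0.0679×1.63

L ≈ 10.6 mm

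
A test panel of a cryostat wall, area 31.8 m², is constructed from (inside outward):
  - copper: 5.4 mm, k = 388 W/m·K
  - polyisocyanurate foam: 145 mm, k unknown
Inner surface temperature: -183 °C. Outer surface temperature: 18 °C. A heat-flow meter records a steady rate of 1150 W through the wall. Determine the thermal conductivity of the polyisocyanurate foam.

Model the wall as resistances in series:
R_copper = L/(kA) = 0.0054/(388×31.8) = 4.377×10^-7 K/W
Sum of known resistances R_other = 4.377×10^-7 K/W
Total R = ΔT/Q = 201/1150 = 0.1748 K/W
R_polyisocyanurate foam = R_total − R_other = 0.1748 K/W
k = L/(R·A) = 0.145/(0.1748×31.8)

k ≈ 0.0261 W/(m·K)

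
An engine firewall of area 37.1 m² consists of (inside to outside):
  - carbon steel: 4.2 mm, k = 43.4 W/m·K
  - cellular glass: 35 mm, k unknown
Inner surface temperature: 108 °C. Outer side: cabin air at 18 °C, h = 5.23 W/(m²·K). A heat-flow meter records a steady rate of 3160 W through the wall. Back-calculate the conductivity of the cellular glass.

k ≈ 0.0404 W/(m·K)

Using the resistance-network approach (series):
R_carbon steel = L/(kA) = 0.0042/(43.4×37.1) = 2.608×10^-6 K/W
R_outer film = 1/(h_o·A) = 1/(5.23×37.1) = 0.005154 K/W
Sum of known resistances R_other = 0.005156 K/W
Total R = ΔT/Q = 90/3160 = 0.02848 K/W
R_cellular glass = R_total − R_other = 0.02332 K/W
k = L/(R·A) = 0.035/(0.02332×37.1)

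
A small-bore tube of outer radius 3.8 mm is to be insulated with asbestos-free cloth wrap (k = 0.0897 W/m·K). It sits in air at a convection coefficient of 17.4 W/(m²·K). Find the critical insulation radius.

r_cr ≈ 5.16 mm

For a cylinder r_cr = k/h = 0.0897/17.4
r_cr = 5.16 mm; since the bare radius (3.8 mm) is below r_cr, adding a thin layer of insulation will *increase* heat loss.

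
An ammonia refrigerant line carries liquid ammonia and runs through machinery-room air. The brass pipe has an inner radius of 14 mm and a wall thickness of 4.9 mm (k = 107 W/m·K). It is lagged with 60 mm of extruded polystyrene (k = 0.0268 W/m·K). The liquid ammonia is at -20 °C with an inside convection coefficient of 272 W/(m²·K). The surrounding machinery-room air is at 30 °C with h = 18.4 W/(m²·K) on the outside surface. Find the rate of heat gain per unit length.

q′ ≈ 5.79 W/m

Per-layer cylindrical resistances, series-summed:
R_inner film = 1/(h_i·2πr₁L) = 1/(272×2π×0.014×1) = 0.04179 K/W
R_brass pipe wall = ln(18.9/14)/(2π×107×1) = 4.464×10^-4 K/W
R_extruded polystyrene = ln(78.9/18.9)/(2π×0.0268×1) = 8.486 K/W
R_outer film = 1/(h_o·2πr_oL) = 1/(18.4×2π×0.0789×1) = 0.1096 K/W
R_total = 8.638 K/W
Q = ΔT/R_total = 50/8.638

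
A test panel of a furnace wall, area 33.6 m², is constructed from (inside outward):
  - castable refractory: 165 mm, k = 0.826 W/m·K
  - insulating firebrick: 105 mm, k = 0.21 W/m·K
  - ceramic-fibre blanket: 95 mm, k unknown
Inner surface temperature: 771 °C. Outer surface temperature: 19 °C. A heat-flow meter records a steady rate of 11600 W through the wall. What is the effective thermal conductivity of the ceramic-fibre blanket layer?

Using the resistance-network approach (series):
R_castable refractory = L/(kA) = 0.165/(0.826×33.6) = 0.005945 K/W
R_insulating firebrick = L/(kA) = 0.105/(0.21×33.6) = 0.01488 K/W
Sum of known resistances R_other = 0.02083 K/W
Total R = ΔT/Q = 752/11600 = 0.06483 K/W
R_ceramic-fibre blanket = R_total − R_other = 0.044 K/W
k = L/(R·A) = 0.095/(0.044×33.6)

k ≈ 0.0643 W/(m·K)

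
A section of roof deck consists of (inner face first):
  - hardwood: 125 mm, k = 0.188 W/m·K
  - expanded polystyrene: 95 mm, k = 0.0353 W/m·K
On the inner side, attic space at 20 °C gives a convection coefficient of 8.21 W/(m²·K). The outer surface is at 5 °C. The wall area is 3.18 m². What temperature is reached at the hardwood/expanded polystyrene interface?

T ≈ 16.6 °C

Series thermal resistances:
R_inner film = 1/(h_i·A) = 1/(8.21×3.18) = 0.0383 K/W
R_hardwood = L/(kA) = 0.125/(0.188×3.18) = 0.2091 K/W
R_expanded polystyrene = L/(kA) = 0.095/(0.0353×3.18) = 0.8463 K/W
R_total = 1.094 K/W;  Q = ΔT/R_total = 15/1.094 = 13.72 W
T_interface = T_inner − Q·ΣR(inner→interface) = 20 − 13.7×0.2474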